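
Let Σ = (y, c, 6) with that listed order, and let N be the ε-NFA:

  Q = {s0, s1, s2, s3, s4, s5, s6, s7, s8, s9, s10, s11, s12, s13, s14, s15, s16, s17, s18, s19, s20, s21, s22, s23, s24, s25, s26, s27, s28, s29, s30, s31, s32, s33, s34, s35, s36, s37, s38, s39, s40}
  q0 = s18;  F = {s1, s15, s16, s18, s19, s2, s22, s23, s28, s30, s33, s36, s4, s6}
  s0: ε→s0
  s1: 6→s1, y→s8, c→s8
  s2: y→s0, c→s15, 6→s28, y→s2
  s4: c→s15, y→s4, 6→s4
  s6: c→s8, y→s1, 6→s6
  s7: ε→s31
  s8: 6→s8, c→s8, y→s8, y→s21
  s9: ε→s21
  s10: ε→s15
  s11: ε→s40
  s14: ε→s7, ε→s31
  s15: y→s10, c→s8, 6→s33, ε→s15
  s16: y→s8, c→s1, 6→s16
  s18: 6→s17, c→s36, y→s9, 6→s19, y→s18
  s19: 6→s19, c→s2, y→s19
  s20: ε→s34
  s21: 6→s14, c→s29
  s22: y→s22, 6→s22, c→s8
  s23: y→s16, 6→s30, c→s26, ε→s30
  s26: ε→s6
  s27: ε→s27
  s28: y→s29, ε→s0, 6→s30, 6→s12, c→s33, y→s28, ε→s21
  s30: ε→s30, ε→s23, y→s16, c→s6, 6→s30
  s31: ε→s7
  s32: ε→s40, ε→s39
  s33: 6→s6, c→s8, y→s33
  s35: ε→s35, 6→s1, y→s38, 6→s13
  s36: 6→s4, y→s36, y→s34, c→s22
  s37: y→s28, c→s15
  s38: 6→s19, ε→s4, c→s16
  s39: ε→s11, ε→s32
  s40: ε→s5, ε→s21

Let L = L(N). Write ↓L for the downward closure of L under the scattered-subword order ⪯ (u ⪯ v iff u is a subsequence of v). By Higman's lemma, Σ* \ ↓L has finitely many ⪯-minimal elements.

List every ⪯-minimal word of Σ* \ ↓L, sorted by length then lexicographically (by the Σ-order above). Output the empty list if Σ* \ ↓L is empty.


min(Σ*\↓L) = [ccc, 6c66yy].

|Q|=41, |F|=14, |δ|=86 (25 ε).
min D↑ (14 st, q0=0, F={6}): 0:y→0,c→1,6→2 1:y→1,c→3,6→4 2:y→2,c→5,6→2 3:y→3,c→6,6→3 4:y→4,c→7,6→4 5:y→5,c→7,6→8 6:y→6,c→6,6→6 7:y→7,c→6,6→9 8:y→8,c→9,6→10 9:y→9,c→6,6→11 10:y→12,c→11,6→10 11:y→13,c→6,6→11 12:y→6,c→13,6→12 13:y→6,c→6,6→13 (ε-aug+det+¬).
'ccc': run [27, 23, 13, 6] end={s14,s21,s29,s31,s7,s8} — reject; 3/3 deletions ∈↓L.
'6c66yy': run [27, 23, 19, 16, 13, 8, 6] end={s14,s21,s29,s31,s7,s8} ∉↓L; 6/6 single-dels accept.
2 minimals (antichain).


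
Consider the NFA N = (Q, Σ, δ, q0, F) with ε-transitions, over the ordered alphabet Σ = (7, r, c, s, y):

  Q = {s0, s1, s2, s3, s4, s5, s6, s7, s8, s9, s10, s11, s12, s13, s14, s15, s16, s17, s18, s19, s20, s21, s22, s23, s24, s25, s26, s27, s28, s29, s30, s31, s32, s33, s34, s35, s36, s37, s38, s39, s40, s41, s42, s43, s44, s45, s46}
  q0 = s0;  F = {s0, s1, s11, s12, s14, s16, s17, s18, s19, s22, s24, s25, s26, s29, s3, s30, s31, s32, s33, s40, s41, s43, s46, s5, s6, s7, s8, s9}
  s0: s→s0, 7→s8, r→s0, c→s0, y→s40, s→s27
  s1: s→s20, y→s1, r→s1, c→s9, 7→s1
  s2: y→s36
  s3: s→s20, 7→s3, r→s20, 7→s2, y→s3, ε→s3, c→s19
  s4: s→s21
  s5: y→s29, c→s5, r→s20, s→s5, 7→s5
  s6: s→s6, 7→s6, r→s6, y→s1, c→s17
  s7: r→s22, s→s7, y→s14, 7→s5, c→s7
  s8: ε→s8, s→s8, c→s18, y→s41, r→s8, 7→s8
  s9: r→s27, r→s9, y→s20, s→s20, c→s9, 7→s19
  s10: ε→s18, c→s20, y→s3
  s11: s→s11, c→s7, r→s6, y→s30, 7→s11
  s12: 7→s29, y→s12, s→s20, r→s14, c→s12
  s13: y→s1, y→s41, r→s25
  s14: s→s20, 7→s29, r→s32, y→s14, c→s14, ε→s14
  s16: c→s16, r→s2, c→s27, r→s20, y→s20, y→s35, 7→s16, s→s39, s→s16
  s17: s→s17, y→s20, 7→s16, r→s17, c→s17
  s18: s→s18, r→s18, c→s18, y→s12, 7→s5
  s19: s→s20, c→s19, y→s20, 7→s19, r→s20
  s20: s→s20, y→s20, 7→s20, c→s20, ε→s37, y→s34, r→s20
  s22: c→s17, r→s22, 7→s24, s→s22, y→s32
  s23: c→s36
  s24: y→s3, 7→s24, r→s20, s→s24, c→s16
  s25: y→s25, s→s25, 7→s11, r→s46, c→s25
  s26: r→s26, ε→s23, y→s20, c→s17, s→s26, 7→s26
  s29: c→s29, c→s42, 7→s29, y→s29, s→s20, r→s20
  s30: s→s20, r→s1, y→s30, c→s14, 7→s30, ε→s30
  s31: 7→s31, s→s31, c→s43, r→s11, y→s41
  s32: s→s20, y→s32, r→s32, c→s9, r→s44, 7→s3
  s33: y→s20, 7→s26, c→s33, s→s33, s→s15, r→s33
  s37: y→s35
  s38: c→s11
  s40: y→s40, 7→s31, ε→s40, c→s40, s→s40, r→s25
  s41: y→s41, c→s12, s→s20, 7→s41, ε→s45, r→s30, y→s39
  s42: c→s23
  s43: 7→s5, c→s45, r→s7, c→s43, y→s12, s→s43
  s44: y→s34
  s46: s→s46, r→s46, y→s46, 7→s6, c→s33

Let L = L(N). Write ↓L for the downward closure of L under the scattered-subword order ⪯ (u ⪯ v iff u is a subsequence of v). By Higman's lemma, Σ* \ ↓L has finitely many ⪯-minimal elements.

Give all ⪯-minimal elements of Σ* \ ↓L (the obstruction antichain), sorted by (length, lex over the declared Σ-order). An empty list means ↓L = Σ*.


|Q|=47, |F|=28, |δ|=179 (9 ε).
min D↑ (29 st, q0=0, F={10}): 0:7→1,r→0,c→0,s→0,y→2 1:7→1,r→1,c→3,s→1,y→4 2:7→5,r→6,c→2,s→2,y→2 3:7→7,r→3,c→3,s→3,y→8 4:7→4,r→9,c→8,s→10,y→4 5:7→5,r→11,c→12,s→5,y→4 6:7→11,r→13,c→6,s→6,y→6 7:7→7,r→10,c→7,s→7,y→14 8:7→14,r→15,c→8,s→10,y→8 9:7→9,r→16,c→15,s→10,y→9 10:7→10,r→10,c→10,s→10,y→10 11:7→11,r→17,c→18,s→11,y→9 12:7→7,r→18,c→12,s→12,y→8 13:7→17,r→13,c→19,s→13,y→13 14:7→14,r→10,c→14,s→10,y→14 15:7→14,r→20,c→15,s→10,y→15 16:7→16,r→16,c→21,s→10,y→16 17:7→17,r→17,c→22,s→17,y→16 18:7→7,r→23,c→18,s→18,y→15 19:7→24,r→19,c→19,s→19,y→10 20:7→25,r→20,c→21,s→10,y→20 21:7→26,r→21,c→21,s→10,y→10 22:7→27,r→22,c→22,s→22,y→10 23:7→28,r→23,c→22,s→23,y→20 24:7→24,r→24,c→22,s→24,y→10 25:7→25,r→10,c→26,s→10,y→25 26:7→26,r→10,c→26,s→10,y→10 27:7→27,r→10,c→27,s→27,y→10 28:7→28,r→10,c→27,s→28,y→25 (ε-aug+det+¬).
'7ys': |S_i|=[41, 35, 22, 4] end={s20,s34,s35,s37} ∉↓L; 3/3 deletions ∈↓L.
'7c7r': |S_i|=[41, 35, 27, 16, 6] end={s2,s20,s34,s35,s36,s37} rej; 4/4 single-dels accept.
'yrrcy': run [41, 38, 32, 24, 16, 5] end={s20,s34,s35,s36,s37} — reject; 5/5 single-dels accept.
3 words, ⪯-incomp.

min(Σ*\↓L) = [7ys, 7c7r, yrrcy].


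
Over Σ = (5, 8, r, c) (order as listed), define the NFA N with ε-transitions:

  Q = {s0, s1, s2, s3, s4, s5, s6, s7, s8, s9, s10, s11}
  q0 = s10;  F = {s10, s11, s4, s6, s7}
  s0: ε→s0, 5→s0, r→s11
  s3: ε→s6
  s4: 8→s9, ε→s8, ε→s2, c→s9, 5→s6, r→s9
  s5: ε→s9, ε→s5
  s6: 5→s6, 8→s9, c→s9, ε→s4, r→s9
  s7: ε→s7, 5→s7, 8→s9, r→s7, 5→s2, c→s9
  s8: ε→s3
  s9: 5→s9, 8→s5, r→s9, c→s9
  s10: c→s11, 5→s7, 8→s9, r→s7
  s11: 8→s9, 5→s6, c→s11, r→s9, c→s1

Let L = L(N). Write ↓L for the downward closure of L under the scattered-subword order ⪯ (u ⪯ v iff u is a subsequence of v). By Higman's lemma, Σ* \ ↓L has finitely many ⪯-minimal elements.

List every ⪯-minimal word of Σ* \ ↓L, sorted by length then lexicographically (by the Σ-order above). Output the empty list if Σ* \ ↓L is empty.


min(Σ*\↓L) = [8, 5c, rc, cr].

|Q|=12, |F|=5, |δ|=37 (9 ε).
min D↑ (5 st, q0=0, F={2}): 0:5→1,8→2,r→1,c→3 1:5→1,8→2,r→1,c→2 2:5→2,8→2,r→2,c→2 3:5→4,8→2,r→2,c→3 4:5→4,8→2,r→2,c→2 [Hopcroft].
'8': |S_i|=[11, 2] end={s5,s9} rej; 1/1 single-dels accept.
'5c': run [11, 8, 2] end={s5,s9} ∉↓L; 2/2 del acc.
'rc': N↓-sim [11, 4, 2] end={s5,s9} rej; 2/2 del acc.
'cr': run [11, 9, 2] end={s5,s9} ∉↓L; 2/2 deletions ∈↓L.
4 words, ⪯-incomp.


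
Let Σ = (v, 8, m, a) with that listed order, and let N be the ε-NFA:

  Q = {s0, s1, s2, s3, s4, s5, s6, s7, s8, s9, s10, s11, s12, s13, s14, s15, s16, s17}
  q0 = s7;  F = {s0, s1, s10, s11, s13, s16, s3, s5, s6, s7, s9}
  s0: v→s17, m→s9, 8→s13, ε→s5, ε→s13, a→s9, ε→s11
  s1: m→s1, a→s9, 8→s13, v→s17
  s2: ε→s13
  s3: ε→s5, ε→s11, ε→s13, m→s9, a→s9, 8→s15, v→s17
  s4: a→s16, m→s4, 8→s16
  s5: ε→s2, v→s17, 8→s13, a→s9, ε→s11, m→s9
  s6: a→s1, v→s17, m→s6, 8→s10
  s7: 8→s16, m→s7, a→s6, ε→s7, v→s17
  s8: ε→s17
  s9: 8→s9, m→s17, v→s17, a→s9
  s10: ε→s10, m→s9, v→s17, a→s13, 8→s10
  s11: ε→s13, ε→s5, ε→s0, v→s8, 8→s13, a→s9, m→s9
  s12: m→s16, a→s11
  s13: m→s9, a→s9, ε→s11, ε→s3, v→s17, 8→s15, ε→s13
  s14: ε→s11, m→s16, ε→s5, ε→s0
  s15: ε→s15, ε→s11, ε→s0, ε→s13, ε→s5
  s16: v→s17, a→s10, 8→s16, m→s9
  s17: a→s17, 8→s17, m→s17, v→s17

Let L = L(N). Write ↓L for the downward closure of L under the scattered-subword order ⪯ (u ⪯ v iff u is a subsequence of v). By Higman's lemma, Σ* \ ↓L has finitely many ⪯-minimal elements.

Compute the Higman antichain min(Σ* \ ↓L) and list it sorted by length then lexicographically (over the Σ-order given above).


Antichain: [v, 8mm, aaam].

|Q|=18, |F|=11, |δ|=80 (26 ε).
min D↑ (8 st, q0=0, F={1}): 0:v→1,8→2,m→0,a→3 1:v→1,8→1,m→1,a→1 2:v→1,8→2,m→4,a→5 3:v→1,8→5,m→3,a→6 4:v→1,8→4,m→1,a→4 5:v→1,8→5,m→4,a→7 6:v→1,8→7,m→6,a→4 7:v→1,8→7,m→4,a→4 [Hopcroft].
'v': N↓-sim [15, 2] end={s17,s8} rej; 1/1 single-dels accept.
'8mm': |S_i|=[15, 12, 2, 1] end={s17} ∉↓L; 3/3 del acc.
'aaam': |S_i|=[15, 13, 11, 2, 1] end={s17} ∉↓L; 4/4 deletions ∈↓L.
3 words, ⪯-incomp.


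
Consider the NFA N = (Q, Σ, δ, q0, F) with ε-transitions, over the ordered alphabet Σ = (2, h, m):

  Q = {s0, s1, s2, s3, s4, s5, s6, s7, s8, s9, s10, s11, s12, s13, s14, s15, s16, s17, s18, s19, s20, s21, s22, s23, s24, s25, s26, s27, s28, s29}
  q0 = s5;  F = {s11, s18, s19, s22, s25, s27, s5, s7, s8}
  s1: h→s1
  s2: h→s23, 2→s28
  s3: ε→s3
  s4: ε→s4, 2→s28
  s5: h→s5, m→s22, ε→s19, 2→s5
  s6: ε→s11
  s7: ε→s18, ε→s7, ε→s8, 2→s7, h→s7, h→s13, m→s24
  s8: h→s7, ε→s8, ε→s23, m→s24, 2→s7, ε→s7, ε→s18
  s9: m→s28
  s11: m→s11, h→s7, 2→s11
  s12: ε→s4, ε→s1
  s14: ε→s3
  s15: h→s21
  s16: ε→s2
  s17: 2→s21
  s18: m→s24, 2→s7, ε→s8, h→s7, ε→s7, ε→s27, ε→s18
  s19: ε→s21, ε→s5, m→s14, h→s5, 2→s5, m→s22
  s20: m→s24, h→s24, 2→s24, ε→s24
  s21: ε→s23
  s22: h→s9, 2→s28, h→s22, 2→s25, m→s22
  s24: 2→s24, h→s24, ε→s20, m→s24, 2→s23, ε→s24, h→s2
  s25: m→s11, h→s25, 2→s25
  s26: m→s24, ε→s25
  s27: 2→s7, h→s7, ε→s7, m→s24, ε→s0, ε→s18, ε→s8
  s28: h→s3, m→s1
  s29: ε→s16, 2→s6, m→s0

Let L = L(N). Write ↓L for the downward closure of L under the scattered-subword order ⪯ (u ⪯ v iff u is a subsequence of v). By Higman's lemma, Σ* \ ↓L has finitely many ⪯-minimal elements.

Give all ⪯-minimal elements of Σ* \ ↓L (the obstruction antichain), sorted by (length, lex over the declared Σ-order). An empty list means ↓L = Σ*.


A = [m2mhm].

|Q|=30, |F|=9, |δ|=82 (31 ε).
min D↑ (6 st, q0=0, F={5}): 0:2→0,h→0,m→1 1:2→2,h→1,m→1 2:2→2,h→2,m→3 3:2→3,h→4,m→3 4:2→4,h→4,m→5 5:2→5,h→5,m→5 [Hopcroft].
'm2mhm': N↓-sim [21, 18, 15, 14, 13, 7] end={s1,s2,s20,s23,s24,s28,s3} rej; 5/5 deletions ∈↓L.
1 obstructions.


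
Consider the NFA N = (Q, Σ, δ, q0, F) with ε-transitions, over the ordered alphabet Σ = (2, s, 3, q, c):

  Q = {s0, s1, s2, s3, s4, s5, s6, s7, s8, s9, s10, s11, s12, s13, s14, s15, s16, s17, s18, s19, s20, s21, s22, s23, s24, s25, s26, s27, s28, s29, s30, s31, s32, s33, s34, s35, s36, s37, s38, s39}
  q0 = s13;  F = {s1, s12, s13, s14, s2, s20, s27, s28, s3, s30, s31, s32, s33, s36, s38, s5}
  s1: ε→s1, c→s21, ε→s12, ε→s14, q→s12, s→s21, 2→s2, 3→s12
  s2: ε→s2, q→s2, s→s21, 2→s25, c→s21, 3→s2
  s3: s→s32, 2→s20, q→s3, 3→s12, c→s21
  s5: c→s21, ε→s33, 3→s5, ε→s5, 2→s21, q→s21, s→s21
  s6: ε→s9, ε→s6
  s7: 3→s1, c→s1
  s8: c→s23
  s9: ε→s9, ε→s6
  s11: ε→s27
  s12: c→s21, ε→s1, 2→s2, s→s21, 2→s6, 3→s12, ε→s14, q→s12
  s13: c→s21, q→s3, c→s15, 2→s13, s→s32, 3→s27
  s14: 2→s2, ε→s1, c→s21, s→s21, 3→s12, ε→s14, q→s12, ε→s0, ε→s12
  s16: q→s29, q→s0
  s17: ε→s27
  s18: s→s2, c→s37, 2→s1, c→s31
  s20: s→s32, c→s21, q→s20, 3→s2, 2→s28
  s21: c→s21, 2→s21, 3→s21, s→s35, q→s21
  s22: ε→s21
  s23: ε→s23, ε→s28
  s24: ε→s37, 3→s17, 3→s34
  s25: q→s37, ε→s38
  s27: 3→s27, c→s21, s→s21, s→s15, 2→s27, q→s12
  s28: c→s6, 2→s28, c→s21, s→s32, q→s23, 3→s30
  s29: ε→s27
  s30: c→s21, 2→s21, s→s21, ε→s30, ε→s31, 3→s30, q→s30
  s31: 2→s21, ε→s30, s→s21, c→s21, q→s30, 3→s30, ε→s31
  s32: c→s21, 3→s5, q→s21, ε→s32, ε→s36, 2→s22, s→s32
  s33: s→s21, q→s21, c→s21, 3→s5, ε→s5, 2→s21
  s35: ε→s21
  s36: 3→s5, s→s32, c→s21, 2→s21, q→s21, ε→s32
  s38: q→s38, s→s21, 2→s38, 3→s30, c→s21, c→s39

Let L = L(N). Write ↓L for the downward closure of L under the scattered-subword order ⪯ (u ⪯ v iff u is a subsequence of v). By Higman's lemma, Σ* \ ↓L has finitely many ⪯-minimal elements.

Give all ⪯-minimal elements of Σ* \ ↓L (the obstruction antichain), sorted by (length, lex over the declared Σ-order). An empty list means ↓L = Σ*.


|Q|=40, |F|=16, |δ|=135 (33 ε).
min D↑ (12 st, q0=0, F={4}): 0:2→0,s→1,3→2,q→3,c→4 1:2→4,s→1,3→5,q→4,c→4 2:2→2,s→4,3→2,q→6,c→4 3:2→7,s→1,3→6,q→3,c→4 4:2→4,s→4,3→4,q→4,c→4 5:2→4,s→4,3→5,q→4,c→4 6:2→8,s→4,3→6,q→6,c→4 7:2→9,s→1,3→8,q→7,c→4 8:2→10,s→4,3→8,q→8,c→4 9:2→9,s→1,3→11,q→9,c→4 10:2→10,s→4,3→11,q→10,c→4 11:2→4,s→4,3→11,q→11,c→4.
'c': run [27, 6] end={s15,s21,s35,s39,s6,s9} rej; 1/1 single-dels accept.
's2': |S_i|=[27, 8, 3] end={s21,s22,s35} rej; 2/2 del acc.
'sq': run [27, 8, 2] end={s21,s35} ∉↓L; 2/2 deletions ∈↓L.
'3s': run [27, 19, 3] end={s15,s21,s35} ∉↓L; 2/2 single-dels accept.
'q2232': N↓-sim [27, 24, 19, 17, 6, 2] end={s21,s35} rej; 5/5 del acc.
5 words, ⪯-incomp.

A = [c, s2, sq, 3s, q2232].


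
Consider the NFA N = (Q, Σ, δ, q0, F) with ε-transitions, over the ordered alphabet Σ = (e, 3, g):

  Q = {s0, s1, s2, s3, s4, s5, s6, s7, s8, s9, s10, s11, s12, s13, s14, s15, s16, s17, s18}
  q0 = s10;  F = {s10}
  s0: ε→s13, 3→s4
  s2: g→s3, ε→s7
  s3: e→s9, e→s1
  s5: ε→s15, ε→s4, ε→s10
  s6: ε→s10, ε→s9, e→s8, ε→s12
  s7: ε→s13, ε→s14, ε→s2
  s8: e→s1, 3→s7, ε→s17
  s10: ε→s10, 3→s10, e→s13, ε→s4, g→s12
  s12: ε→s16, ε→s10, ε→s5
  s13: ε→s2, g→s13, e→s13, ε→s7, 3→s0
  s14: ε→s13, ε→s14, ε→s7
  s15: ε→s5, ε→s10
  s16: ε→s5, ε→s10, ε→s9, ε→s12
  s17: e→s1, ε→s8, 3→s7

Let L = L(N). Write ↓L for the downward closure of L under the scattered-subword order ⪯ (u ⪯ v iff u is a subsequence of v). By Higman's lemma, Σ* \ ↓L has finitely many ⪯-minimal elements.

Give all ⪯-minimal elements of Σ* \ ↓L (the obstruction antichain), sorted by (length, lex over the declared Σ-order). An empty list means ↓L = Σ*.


A = [e].

|Q|=19, |F|=1, |δ|=44 (29 ε).
min D↑ (2 st, q0=0, F={1}): 0:e→1,3→0,g→0 1:e→1,3→1,g→1.
'e': N↓-sim [14, 9] end={s0,s1,s13,s14,s2,s3,s4,s7,s9} rej; 1/1 del acc.
1 minimals (antichain).


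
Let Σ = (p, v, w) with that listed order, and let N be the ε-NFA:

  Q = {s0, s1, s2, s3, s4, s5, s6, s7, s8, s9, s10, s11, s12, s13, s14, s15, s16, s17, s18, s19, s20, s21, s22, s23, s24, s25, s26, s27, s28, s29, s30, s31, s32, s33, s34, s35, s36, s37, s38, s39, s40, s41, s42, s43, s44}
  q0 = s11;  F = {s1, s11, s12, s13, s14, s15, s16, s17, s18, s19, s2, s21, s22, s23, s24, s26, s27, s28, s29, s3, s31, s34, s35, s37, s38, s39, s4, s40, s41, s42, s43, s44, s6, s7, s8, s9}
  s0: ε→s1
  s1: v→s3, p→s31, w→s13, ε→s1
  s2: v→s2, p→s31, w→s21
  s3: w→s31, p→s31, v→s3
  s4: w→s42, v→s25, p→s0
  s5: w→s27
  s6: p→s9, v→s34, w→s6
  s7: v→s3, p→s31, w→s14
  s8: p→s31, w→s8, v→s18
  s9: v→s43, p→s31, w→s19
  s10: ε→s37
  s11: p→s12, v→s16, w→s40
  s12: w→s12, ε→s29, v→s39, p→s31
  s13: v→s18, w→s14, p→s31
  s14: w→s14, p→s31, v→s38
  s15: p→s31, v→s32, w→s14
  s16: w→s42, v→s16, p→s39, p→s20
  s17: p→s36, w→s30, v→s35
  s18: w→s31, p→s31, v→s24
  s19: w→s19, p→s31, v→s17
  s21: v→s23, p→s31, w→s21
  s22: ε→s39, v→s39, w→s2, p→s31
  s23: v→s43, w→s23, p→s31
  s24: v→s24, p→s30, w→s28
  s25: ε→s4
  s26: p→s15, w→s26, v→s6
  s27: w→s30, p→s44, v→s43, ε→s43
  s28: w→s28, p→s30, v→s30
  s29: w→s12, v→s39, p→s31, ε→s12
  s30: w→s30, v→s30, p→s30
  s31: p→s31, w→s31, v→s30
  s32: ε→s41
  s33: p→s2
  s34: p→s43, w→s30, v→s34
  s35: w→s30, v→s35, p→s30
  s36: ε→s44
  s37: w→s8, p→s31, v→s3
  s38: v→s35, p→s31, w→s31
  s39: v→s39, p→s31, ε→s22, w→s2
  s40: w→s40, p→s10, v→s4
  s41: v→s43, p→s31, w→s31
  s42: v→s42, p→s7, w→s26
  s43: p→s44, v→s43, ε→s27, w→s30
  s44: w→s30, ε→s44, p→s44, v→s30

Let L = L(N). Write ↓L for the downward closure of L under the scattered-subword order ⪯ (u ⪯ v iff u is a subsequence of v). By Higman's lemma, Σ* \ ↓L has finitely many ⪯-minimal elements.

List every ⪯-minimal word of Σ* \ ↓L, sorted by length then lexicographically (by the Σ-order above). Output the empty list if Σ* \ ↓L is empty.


|Q|=45, |F|=36, |δ|=127 (13 ε).
min D↑ (34 st, q0=0, F={9}): 0:p→1,v→2,w→3 1:p→4,v→5,w→1 2:p→5,v→2,w→6 3:p→7,v→8,w→3 4:p→4,v→9,w→4 5:p→4,v→5,w→10 6:p→11,v→6,w→12 7:p→4,v→13,w→14 8:p→15,v→8,w→6 9:p→9,v→9,w→9 10:p→4,v→10,w→16 11:p→4,v→13,w→17 12:p→18,v→19,w→12 13:p→4,v→13,w→4 14:p→4,v→20,w→14 15:p→4,v→13,w→21 16:p→4,v→22,w→16 17:p→4,v→23,w→17 18:p→4,v→24,w→17 19:p→25,v→26,w→19 20:p→4,v→27,w→4 21:p→4,v→20,w→17 22:p→4,v→28,w→22 23:p→4,v→29,w→4 24:p→4,v→28,w→4 25:p→4,v→28,w→30 26:p→28,v→26,w→9 27:p→9,v→27,w→31 28:p→32,v→28,w→9 29:p→9,v→29,w→9 30:p→4,v→33,w→30 31:p→9,v→9,w→31 32:p→32,v→9,w→9 33:p→32,v→29,w→9 [Hopcroft].
'ppv': N↓-sim [43, 34, 4, 1] end={s30} — reject; 3/3 del acc.
'wpvwv': N↓-sim [43, 40, 26, 15, 3, 1] end={s30} — reject; 5/5 del acc.
'vwwvvw': |S_i|=[43, 36, 28, 21, 16, 8, 1] end={s30} — reject; 6/6 deletions ∈↓L.
'wpwvvp': run [43, 40, 26, 14, 10, 4, 1] end={s30} — reject; 6/6 single-dels accept.
4 words, ⪯-incomp.

A = [ppv, wpvwv, vwwvvw, wpwvvp].


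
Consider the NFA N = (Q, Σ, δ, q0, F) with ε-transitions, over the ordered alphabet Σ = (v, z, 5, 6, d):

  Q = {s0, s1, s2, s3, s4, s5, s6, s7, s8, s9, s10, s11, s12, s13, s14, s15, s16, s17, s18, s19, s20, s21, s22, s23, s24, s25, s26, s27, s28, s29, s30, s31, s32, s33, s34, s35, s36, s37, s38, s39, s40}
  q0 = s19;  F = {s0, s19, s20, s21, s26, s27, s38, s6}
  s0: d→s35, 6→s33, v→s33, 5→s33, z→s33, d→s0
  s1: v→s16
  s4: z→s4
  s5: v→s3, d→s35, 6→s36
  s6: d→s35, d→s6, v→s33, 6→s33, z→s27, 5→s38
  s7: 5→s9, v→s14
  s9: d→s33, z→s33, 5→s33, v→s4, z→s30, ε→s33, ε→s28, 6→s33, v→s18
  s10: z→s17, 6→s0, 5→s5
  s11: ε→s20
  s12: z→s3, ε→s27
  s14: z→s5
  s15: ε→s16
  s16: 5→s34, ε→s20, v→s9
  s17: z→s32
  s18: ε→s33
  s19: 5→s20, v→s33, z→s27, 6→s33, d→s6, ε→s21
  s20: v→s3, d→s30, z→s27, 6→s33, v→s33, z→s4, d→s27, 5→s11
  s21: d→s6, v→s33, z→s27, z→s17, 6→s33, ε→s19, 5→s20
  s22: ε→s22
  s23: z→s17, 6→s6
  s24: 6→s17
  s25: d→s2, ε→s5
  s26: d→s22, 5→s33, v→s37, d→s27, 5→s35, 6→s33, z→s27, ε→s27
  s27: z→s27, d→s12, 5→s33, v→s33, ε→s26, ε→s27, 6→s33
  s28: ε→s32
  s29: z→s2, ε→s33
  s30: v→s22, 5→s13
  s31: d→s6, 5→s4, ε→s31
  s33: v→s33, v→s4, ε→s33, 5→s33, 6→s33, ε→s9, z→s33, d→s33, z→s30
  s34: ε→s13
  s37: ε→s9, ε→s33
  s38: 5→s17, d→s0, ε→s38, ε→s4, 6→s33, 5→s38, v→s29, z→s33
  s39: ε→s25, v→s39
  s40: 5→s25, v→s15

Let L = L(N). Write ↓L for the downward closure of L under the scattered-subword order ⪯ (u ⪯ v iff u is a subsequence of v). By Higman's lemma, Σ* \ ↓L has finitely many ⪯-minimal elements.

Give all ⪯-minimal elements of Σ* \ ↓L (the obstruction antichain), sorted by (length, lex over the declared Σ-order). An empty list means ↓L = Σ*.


|Q|=41, |F|=8, |δ|=115 (25 ε).
min D↑ (7 st, q0=0, F={1}): 0:v→1,z→2,5→3,6→1,d→4 1:v→1,z→1,5→1,6→1,d→1 2:v→1,z→2,5→1,6→1,d→2 3:v→1,z→2,5→3,6→1,d→2 4:v→1,z→2,5→5,6→1,d→4 5:v→1,z→1,5→5,6→1,d→6 6:v→1,z→1,5→1,6→1,d→6.
'v': N↓-sim [25, 13] end={s13,s18,s2,s22,s28,s29,s3,s30,s32,s33,s37,s4,…} — reject; 1/1 del acc.
'6': N↓-sim [25, 9] end={s13,s18,s22,s28,s30,s32,s33,s4,s9} — reject; 1/1 del acc.
'z5': |S_i|=[25, 17, 10] end={s13,s18,s22,s28,s30,s32,s33,s35,s4,s9} — reject; 2/2 deletions ∈↓L.
'5d5': |S_i|=[25, 22, 16, 10] end={s13,s18,s22,s28,s30,s32,s33,s35,s4,s9} ∉↓L; 3/3 deletions ∈↓L.
'd5z': run [25, 21, 15, 10] end={s13,s18,s2,s22,s28,s30,s32,s33,s4,s9} ∉↓L; 3/3 deletions ∈↓L.
5 obstructions.

Antichain: [v, 6, z5, 5d5, d5z].


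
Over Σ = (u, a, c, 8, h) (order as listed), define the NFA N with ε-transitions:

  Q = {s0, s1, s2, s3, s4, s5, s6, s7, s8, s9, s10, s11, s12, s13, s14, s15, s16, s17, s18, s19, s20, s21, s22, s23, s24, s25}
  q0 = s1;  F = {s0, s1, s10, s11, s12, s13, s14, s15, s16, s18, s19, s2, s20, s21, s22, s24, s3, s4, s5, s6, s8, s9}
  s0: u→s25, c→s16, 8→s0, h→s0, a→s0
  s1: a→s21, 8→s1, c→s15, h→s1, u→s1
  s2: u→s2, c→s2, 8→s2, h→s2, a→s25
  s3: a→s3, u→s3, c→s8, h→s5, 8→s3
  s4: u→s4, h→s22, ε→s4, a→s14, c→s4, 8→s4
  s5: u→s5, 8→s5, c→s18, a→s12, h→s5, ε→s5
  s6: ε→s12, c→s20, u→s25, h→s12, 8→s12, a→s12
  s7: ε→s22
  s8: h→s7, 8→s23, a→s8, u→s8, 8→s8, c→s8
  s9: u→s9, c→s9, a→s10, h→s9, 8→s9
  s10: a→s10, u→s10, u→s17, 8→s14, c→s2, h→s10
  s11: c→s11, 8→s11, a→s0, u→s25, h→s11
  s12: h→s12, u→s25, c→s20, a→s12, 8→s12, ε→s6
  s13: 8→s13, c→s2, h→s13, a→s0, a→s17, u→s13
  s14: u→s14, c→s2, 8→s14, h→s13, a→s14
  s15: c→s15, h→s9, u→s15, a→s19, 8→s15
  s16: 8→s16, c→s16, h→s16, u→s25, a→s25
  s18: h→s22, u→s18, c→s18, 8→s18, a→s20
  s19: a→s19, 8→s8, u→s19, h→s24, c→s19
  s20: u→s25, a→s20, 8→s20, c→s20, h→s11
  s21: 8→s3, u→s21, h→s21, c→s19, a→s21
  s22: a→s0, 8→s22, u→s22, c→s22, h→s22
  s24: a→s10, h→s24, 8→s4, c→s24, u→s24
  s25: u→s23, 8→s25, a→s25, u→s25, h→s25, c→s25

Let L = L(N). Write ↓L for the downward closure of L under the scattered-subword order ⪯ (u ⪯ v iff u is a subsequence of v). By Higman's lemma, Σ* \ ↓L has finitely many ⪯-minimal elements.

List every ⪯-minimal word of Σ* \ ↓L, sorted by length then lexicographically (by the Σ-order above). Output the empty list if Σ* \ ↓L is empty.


|Q|=26, |F|=22, |δ|=124 (5 ε).
min D↑ (22 st, q0=0, F={17}): 0:u→0,a→1,c→2,8→0,h→0 1:u→1,a→1,c→3,8→4,h→1 2:u→2,a→3,c→2,8→2,h→5 3:u→3,a→3,c→3,8→6,h→7 4:u→4,a→4,c→6,8→4,h→8 5:u→5,a→9,c→5,8→5,h→5 6:u→6,a→6,c→6,8→6,h→10 7:u→7,a→9,c→7,8→11,h→7 8:u→8,a→12,c→13,8→8,h→8 9:u→9,a→9,c→14,8→15,h→9 10:u→10,a→16,c→10,8→10,h→10 11:u→11,a→15,c→11,8→11,h→10 12:u→17,a→12,c→18,8→12,h→12 13:u→13,a→18,c→13,8→13,h→10 14:u→14,a→17,c→14,8→14,h→14 15:u→15,a→15,c→14,8→15,h→19 16:u→17,a→16,c→20,8→16,h→16 17:u→17,a→17,c→17,8→17,h→17 18:u→17,a→18,c→18,8→18,h→21 19:u→19,a→16,c→14,8→19,h→19 20:u→17,a→17,c→20,8→20,h→20 21:u→17,a→16,c→21,8→21,h→21 (ε-aug+det+¬).
'a8hau': N↓-sim [26, 23, 19, 15, 9, 2] end={s23,s25} — reject; 5/5 deletions ∈↓L.
'chaca': N↓-sim [26, 20, 15, 9, 4, 2] end={s23,s25} rej; 5/5 del acc.
2 obstructions.

Antichain: [a8hau, chaca].


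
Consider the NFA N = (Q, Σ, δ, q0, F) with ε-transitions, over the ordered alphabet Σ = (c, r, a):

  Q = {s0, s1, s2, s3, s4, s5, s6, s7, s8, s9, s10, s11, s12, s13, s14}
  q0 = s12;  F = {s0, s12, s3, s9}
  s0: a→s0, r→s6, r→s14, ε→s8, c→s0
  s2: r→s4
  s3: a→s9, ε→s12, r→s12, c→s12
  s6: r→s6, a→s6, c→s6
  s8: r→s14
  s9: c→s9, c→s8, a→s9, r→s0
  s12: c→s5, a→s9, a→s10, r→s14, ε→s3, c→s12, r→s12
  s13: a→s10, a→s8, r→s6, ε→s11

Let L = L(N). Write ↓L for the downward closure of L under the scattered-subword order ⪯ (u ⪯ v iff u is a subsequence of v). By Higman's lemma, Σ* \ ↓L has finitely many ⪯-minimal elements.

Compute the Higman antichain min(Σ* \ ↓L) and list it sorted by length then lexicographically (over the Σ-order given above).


|Q|=15, |F|=4, |δ|=29 (4 ε).
min D↑ (4 st, q0=0, F={3}): 0:c→0,r→0,a→1 1:c→1,r→2,a→1 2:c→2,r→3,a→2 3:c→3,r→3,a→3 (ε-aug+det+¬).
'arr': run [9, 6, 4, 2] end={s14,s6} ∉↓L; 3/3 single-dels accept.
1 minimals (antichain).

Antichain: [arr].


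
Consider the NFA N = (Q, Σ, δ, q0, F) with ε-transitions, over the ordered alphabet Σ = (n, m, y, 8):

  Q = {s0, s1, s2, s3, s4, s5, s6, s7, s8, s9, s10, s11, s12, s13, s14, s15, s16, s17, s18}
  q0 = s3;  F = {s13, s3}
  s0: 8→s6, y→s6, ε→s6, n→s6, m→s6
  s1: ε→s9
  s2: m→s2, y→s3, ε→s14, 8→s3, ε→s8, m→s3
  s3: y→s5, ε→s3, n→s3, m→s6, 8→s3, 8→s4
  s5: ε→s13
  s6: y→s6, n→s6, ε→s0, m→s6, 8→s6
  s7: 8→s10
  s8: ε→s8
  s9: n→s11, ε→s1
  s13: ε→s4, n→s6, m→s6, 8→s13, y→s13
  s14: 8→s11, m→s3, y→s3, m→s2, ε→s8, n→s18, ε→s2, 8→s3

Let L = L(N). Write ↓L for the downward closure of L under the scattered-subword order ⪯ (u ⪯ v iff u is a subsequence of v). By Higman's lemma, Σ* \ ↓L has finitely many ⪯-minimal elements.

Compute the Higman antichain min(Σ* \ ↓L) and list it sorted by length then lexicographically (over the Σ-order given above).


min(Σ*\↓L) = [m, yn].

|Q|=19, |F|=2, |δ|=41 (12 ε).
min D↑ (3 st, q0=0, F={1}): 0:n→0,m→1,y→2,8→0 1:n→1,m→1,y→1,8→1 2:n→1,m→1,y→2,8→2 [Hopcroft].
'm': run [6, 2] end={s0,s6} rej; 1/1 del acc.
'yn': run [6, 5, 2] end={s0,s6} — reject; 2/2 single-dels accept.
2 obstructions.


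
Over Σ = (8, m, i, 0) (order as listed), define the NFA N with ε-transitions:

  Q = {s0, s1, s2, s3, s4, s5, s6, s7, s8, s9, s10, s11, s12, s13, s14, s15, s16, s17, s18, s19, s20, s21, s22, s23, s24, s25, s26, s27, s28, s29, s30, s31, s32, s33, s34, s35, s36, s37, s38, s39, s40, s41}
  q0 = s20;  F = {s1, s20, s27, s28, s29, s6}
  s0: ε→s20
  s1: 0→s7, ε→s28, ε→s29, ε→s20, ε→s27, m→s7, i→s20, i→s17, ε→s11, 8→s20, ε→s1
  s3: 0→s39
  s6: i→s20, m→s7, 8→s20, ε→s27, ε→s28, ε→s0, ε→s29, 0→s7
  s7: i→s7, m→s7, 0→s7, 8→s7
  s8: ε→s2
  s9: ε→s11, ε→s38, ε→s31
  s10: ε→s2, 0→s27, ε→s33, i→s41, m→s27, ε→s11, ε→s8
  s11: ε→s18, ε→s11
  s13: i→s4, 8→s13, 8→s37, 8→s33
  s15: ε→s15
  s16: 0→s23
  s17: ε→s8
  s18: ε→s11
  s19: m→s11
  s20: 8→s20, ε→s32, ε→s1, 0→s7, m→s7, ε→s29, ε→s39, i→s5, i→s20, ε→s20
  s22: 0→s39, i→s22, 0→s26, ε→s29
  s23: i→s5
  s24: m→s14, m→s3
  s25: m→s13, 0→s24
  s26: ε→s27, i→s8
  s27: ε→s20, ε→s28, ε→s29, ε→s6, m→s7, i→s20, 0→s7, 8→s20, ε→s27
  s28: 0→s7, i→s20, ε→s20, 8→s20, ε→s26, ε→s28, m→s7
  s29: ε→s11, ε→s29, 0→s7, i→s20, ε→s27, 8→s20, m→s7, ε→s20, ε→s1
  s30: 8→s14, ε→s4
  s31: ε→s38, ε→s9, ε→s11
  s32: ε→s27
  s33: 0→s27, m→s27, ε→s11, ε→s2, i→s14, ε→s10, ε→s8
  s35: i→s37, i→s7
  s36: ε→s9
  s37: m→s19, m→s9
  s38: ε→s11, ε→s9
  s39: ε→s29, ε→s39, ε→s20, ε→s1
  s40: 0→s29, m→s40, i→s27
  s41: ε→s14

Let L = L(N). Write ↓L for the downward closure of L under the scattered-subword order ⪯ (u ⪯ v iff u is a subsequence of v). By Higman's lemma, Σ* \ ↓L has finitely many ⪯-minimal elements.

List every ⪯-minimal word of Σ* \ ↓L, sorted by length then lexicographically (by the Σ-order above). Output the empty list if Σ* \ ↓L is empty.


min(Σ*\↓L) = [m, 0].

|Q|=42, |F|=6, |δ|=121 (61 ε).
min D↑ (2 st, q0=0, F={1}): 0:8→0,m→1,i→0,0→1 1:8→1,m→1,i→1,0→1 (ε-aug+det+¬).
'm': run [17, 1] end={s7} rej; 1/1 del acc.
'0': |S_i|=[17, 1] end={s7} — reject; 1/1 single-dels accept.
2 minimals (antichain).


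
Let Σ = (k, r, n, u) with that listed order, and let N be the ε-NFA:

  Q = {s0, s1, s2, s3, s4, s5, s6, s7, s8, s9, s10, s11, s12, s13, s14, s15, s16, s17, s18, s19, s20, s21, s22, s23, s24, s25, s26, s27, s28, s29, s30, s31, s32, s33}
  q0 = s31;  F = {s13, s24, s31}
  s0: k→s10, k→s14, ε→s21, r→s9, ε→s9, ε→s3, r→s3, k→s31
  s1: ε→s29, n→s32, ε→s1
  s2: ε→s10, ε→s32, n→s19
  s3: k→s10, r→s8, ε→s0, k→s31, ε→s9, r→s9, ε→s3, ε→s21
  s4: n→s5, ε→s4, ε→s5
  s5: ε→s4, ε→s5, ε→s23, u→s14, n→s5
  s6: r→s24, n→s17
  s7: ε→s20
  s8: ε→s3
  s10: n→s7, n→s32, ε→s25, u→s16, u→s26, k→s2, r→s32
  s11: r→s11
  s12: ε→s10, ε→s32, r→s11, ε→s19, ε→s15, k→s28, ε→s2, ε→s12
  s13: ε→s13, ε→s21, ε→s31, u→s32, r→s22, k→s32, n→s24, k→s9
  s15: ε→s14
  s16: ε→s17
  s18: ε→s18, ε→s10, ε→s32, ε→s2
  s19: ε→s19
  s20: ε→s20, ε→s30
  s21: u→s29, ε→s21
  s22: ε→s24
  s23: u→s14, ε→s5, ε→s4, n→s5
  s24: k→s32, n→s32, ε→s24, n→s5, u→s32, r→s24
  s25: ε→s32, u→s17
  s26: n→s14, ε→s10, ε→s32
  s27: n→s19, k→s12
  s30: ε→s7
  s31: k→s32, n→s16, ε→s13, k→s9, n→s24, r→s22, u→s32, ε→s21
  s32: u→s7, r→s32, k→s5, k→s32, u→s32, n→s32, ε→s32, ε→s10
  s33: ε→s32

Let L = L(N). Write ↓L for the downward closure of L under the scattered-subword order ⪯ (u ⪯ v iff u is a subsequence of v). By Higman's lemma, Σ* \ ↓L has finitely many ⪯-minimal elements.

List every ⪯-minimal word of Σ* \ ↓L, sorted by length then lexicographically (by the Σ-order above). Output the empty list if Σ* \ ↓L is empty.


A = [k, u, rn, nn].

|Q|=34, |F|=3, |δ|=105 (51 ε).
min D↑ (3 st, q0=0, F={1}): 0:k→1,r→2,n→2,u→1 1:k→1,r→1,n→1,u→1 2:k→1,r→2,n→1,u→1 [Hopcroft].
'k': |S_i|=[22, 16] end={s10,s14,s16,s17,s19,s2,s20,s23,s25,s26,s30,s32,…} ∉↓L; 1/1 single-dels accept.
'u': run [22, 16] end={s10,s14,s16,s17,s19,s2,s20,s23,s25,s26,s29,s30,…} ∉↓L; 1/1 deletions ∈↓L.
'rn': |S_i|=[22, 17, 15] end={s10,s14,s16,s17,s19,s2,s20,s23,s25,s26,s30,s32,…} ∉↓L; 2/2 deletions ∈↓L.
'nn': N↓-sim [22, 16, 15] end={s10,s14,s16,s17,s19,s2,s20,s23,s25,s26,s30,s32,…} — reject; 2/2 del acc.
4 obstructions.


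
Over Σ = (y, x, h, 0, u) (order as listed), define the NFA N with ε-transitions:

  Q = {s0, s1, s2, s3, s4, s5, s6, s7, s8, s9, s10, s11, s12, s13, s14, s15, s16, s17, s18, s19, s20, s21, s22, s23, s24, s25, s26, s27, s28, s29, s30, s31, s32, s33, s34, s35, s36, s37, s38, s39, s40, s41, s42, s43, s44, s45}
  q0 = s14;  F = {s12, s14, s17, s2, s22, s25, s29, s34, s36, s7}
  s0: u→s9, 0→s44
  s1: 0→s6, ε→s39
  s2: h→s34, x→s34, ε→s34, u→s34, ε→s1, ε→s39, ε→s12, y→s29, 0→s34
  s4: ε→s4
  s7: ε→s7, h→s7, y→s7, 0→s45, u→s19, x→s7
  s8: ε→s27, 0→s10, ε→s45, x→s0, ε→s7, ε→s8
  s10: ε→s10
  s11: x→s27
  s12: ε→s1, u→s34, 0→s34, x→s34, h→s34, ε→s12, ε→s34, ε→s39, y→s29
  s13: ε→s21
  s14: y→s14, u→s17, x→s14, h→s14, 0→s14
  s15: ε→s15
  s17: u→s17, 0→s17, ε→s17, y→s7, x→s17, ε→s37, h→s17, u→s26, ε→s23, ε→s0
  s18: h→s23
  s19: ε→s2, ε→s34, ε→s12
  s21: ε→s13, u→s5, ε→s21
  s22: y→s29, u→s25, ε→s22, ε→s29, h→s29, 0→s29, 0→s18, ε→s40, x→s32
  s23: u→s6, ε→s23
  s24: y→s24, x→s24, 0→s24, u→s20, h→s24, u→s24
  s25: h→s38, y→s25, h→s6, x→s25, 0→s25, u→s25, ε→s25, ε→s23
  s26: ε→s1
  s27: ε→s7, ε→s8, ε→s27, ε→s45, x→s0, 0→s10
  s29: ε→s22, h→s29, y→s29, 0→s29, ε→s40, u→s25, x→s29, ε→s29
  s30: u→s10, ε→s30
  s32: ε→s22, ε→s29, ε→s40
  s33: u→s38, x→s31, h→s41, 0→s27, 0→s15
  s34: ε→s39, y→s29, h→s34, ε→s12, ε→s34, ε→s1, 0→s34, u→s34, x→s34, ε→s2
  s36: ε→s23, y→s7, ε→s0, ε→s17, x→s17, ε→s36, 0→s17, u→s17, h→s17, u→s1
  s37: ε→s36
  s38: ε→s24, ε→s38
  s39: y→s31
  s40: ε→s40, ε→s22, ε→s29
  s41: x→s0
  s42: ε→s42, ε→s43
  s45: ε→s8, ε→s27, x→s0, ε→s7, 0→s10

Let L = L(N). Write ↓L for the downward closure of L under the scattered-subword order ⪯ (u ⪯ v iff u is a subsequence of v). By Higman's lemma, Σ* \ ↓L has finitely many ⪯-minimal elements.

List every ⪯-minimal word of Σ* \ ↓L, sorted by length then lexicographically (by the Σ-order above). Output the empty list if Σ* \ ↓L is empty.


|Q|=46, |F|=10, |δ|=146 (65 ε).
min D↑ (7 st, q0=0, F={6}): 0:y→0,x→0,h→0,0→0,u→1 1:y→2,x→1,h→1,0→1,u→1 2:y→2,x→2,h→2,0→2,u→3 3:y→4,x→3,h→3,0→3,u→3 4:y→4,x→4,h→4,0→4,u→5 5:y→5,x→5,h→6,0→5,u→5 6:y→6,x→6,h→6,0→6,u→6 (ε-aug+det+¬).
'uyuyuh': N↓-sim [31, 30, 26, 19, 12, 6, 4] end={s20,s24,s38,s6} — reject; 6/6 single-dels accept.
1 minimals (antichain).

A = [uyuyuh].


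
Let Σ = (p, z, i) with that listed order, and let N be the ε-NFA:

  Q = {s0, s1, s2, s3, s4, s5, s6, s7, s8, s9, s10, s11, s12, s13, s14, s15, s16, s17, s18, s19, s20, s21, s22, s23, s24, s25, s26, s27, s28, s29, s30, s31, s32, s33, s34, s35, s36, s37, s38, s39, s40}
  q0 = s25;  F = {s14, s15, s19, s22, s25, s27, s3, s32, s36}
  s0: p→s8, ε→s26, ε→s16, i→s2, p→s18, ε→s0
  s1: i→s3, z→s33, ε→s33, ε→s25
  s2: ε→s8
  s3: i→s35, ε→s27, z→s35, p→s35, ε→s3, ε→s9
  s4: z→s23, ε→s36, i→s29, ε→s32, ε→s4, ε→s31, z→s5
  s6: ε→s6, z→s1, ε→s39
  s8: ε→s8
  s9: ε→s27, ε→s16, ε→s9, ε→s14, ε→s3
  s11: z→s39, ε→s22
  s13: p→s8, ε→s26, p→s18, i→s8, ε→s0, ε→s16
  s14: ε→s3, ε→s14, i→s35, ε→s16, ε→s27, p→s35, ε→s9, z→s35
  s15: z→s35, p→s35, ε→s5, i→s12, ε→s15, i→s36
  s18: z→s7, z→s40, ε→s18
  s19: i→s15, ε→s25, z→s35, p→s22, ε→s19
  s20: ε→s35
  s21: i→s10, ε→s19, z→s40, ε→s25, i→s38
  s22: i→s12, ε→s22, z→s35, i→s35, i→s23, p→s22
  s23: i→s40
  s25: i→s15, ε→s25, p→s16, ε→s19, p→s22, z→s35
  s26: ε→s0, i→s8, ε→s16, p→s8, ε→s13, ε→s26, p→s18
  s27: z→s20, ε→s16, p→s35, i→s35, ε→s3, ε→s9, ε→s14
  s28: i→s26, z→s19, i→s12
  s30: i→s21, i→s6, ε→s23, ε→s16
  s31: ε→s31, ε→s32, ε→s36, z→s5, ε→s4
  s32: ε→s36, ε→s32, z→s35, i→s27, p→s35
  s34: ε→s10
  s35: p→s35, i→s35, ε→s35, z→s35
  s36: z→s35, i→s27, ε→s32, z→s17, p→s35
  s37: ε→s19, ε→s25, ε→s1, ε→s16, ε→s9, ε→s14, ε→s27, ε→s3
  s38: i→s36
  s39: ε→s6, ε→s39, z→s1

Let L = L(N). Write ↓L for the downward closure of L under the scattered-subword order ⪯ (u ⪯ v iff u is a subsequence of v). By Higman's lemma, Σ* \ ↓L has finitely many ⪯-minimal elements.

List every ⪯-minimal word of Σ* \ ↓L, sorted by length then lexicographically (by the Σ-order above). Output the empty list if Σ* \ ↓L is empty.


|Q|=41, |F|=9, |δ|=135 (70 ε).
min D↑ (6 st, q0=0, F={2}): 0:p→1,z→2,i→3 1:p→1,z→2,i→2 2:p→2,z→2,i→2 3:p→2,z→2,i→4 4:p→2,z→2,i→5 5:p→2,z→2,i→2.
'z': |S_i|=[18, 3] end={s17,s20,s35} rej; 1/1 single-dels accept.
'pi': run [18, 6, 4] end={s12,s23,s35,s40} ∉↓L; 2/2 deletions ∈↓L.
'ip': run [18, 15, 1] end={s35} rej; 2/2 single-dels accept.
'iiii': run [18, 15, 12, 7, 1] end={s35} ∉↓L; 4/4 del acc.
4 obstructions.

Antichain: [z, pi, ip, iiii].


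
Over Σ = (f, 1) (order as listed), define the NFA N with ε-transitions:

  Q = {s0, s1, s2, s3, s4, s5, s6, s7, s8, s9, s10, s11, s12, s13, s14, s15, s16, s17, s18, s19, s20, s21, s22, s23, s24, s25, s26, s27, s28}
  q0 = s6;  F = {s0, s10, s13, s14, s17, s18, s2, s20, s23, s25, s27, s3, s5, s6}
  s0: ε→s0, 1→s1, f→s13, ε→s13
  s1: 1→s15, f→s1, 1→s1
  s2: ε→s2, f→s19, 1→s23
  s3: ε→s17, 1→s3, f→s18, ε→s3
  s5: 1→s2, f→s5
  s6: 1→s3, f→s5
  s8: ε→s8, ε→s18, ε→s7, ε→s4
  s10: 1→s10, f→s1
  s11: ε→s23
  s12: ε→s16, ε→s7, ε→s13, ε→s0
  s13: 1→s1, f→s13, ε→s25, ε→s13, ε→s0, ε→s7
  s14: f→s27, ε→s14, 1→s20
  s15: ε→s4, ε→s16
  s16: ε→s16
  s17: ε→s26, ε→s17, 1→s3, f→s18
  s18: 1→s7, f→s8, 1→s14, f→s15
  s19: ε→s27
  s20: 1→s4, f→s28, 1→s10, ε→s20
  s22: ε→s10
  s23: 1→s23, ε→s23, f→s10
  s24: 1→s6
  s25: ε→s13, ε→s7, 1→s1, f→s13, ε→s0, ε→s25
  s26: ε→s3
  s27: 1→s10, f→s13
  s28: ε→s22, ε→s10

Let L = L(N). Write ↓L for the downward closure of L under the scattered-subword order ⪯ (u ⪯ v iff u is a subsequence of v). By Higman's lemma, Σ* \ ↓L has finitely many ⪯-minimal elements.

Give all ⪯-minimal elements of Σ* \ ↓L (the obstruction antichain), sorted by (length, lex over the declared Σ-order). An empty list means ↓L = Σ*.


|Q|=29, |F|=14, |δ|=70 (35 ε).
min D↑ (12 st, q0=0, F={11}): 0:f→1,1→2 1:f→1,1→3 2:f→4,1→2 3:f→5,1→6 4:f→4,1→7 5:f→8,1→9 6:f→9,1→6 7:f→5,1→10 8:f→8,1→11 9:f→11,1→9 10:f→9,1→9 11:f→11,1→11.
'f1ff1': N↓-sim [24, 20, 17, 13, 8, 4] end={s1,s15,s16,s4} ∉↓L; 5/5 deletions ∈↓L.
'f1f1f': N↓-sim [24, 20, 17, 13, 5, 4] end={s1,s15,s16,s4} rej; 5/5 del acc.
'f11ff': N↓-sim [24, 20, 17, 9, 7, 4] end={s1,s15,s16,s4} — reject; 5/5 single-dels accept.
'1f111f': N↓-sim [24, 22, 17, 14, 8, 5, 4] end={s1,s15,s16,s4} — reject; 6/6 del acc.
4 words, ⪯-incomp.

A = [f1ff1, f1f1f, f11ff, 1f111f].


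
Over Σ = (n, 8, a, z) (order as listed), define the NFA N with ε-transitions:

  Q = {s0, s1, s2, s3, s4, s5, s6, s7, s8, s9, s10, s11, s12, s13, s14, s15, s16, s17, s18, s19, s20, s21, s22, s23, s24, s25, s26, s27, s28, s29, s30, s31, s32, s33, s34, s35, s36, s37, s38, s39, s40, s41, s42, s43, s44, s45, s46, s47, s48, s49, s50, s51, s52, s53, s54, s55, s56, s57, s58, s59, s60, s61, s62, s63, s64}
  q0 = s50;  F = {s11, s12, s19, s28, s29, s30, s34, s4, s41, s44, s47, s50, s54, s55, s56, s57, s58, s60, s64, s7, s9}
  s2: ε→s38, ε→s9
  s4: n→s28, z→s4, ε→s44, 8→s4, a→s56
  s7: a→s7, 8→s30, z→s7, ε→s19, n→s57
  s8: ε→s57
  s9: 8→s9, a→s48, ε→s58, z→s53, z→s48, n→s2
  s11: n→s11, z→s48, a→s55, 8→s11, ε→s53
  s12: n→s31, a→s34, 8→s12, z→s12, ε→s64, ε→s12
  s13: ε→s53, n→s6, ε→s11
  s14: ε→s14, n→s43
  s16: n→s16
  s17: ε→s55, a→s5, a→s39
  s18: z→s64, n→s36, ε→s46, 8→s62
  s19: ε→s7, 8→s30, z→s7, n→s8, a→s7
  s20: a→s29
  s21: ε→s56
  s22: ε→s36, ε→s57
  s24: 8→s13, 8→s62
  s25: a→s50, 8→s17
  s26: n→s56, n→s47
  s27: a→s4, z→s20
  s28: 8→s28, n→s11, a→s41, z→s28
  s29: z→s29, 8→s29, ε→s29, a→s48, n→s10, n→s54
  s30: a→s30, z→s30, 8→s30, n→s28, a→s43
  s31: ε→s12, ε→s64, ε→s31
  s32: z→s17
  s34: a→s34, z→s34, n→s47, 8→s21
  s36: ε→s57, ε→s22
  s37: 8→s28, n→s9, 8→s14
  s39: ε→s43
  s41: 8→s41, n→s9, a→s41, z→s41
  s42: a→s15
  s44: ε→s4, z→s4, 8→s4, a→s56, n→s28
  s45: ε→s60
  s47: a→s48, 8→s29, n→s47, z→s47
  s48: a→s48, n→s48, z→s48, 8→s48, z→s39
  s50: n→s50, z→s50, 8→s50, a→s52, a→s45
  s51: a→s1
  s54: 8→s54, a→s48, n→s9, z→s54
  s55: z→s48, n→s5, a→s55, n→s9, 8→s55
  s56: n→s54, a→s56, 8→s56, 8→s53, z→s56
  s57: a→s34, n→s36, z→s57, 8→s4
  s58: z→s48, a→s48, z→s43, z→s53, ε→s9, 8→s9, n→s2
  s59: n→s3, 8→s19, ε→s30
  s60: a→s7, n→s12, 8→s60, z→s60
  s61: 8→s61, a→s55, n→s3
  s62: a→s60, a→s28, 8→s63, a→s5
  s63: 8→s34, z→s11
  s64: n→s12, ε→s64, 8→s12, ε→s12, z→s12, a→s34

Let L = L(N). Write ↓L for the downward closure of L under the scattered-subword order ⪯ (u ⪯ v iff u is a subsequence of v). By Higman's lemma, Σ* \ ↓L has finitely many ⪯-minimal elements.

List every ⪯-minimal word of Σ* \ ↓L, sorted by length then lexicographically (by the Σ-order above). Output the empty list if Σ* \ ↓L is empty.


|Q|=65, |F|=21, |δ|=162 (31 ε).
min D↑ (18 st, q0=0, F={12}): 0:n→0,8→0,a→1,z→0 1:n→2,8→1,a→3,z→1 2:n→2,8→2,a→4,z→2 3:n→5,8→6,a→3,z→3 4:n→7,8→8,a→4,z→4 5:n→5,8→9,a→4,z→5 6:n→10,8→6,a→6,z→6 7:n→7,8→11,a→12,z→7 8:n→13,8→8,a→8,z→8 9:n→10,8→9,a→8,z→9 10:n→14,8→10,a→15,z→10 11:n→13,8→11,a→12,z→11 12:n→12,8→12,a→12,z→12 13:n→16,8→13,a→12,z→13 14:n→14,8→14,a→17,z→12 15:n→16,8→15,a→15,z→15 16:n→16,8→16,a→12,z→12 17:n→16,8→17,a→17,z→12.
'anana': N↓-sim [36, 35, 29, 18, 13, 3] end={s39,s43,s48} rej; 5/5 del acc.
'aa8nnz': N↓-sim [36, 35, 29, 21, 15, 11, 4] end={s39,s43,s48,s53} — reject; 6/6 single-dels accept.
2 minimals (antichain).

min(Σ*\↓L) = [anana, aa8nnz].
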